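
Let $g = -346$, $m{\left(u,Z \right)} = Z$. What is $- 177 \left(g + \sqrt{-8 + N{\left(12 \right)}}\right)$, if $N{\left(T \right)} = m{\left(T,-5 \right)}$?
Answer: $61242 - 177 i \sqrt{13} \approx 61242.0 - 638.18 i$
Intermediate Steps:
$N{\left(T \right)} = -5$
$- 177 \left(g + \sqrt{-8 + N{\left(12 \right)}}\right) = - 177 \left(-346 + \sqrt{-8 - 5}\right) = - 177 \left(-346 + \sqrt{-13}\right) = - 177 \left(-346 + i \sqrt{13}\right) = 61242 - 177 i \sqrt{13}$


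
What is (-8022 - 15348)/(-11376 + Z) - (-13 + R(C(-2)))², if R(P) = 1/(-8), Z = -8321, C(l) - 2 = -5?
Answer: -215663745/1260608 ≈ -171.08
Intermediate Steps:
C(l) = -3 (C(l) = 2 - 5 = -3)
R(P) = -⅛
(-8022 - 15348)/(-11376 + Z) - (-13 + R(C(-2)))² = (-8022 - 15348)/(-11376 - 8321) - (-13 - ⅛)² = -23370/(-19697) - (-105/8)² = -23370*(-1/19697) - 1*11025/64 = 23370/19697 - 11025/64 = -215663745/1260608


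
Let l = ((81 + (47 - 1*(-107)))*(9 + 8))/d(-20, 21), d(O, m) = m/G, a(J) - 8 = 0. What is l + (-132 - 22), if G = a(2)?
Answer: 28726/21 ≈ 1367.9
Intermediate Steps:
a(J) = 8 (a(J) = 8 + 0 = 8)
G = 8
d(O, m) = m/8
l = 31960/21 (l = ((81 + (47 - 1*(-107)))*(9 + 8))/(((⅛)*21)) = ((81 + (47 + 107))*17)/(21/8) = ((81 + 154)*17)*(8/21) = (235*17)*(8/21) = 3995*(8/21) = 31960/21 ≈ 1521.9)
l + (-132 - 22) = 31960/21 + (-132 - 22) = 31960/21 - 154 = 28726/21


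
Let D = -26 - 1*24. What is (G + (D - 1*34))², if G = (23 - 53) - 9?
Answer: 15129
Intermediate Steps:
G = -39 (G = -30 - 9 = -39)
D = -50 (D = -26 - 24 = -50)
(G + (D - 1*34))² = (-39 + (-50 - 1*34))² = (-39 + (-50 - 34))² = (-39 - 84)² = (-123)² = 15129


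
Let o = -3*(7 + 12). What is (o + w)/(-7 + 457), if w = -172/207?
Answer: -11971/93150 ≈ -0.12851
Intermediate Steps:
w = -172/207 (w = -172*1/207 = -172/207 ≈ -0.83092)
o = -57 (o = -3*19 = -57)
(o + w)/(-7 + 457) = (-57 - 172/207)/(-7 + 457) = -11971/207/450 = -11971/207*1/450 = -11971/93150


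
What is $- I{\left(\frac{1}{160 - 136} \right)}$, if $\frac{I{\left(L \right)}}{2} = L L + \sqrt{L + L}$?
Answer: $- \frac{1}{288} - \frac{\sqrt{3}}{3} \approx -0.58082$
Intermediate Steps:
$I{\left(L \right)} = 2 L^{2} + 2 \sqrt{2} \sqrt{L}$ ($I{\left(L \right)} = 2 \left(L L + \sqrt{L + L}\right) = 2 \left(L^{2} + \sqrt{2 L}\right) = 2 \left(L^{2} + \sqrt{2} \sqrt{L}\right) = 2 L^{2} + 2 \sqrt{2} \sqrt{L}$)
$- I{\left(\frac{1}{160 - 136} \right)} = - (2 \left(\frac{1}{160 - 136}\right)^{2} + 2 \sqrt{2} \sqrt{\frac{1}{160 - 136}}) = - (2 \left(\frac{1}{24}\right)^{2} + 2 \sqrt{2} \sqrt{\frac{1}{24}}) = - (\frac{2}{576} + \frac{2 \sqrt{2}}{2 \sqrt{6}}) = - (2 \cdot \frac{1}{576} + 2 \sqrt{2} \frac{\sqrt{6}}{12}) = - (\frac{1}{288} + \frac{\sqrt{3}}{3}) = - \frac{1}{288} - \frac{\sqrt{3}}{3}$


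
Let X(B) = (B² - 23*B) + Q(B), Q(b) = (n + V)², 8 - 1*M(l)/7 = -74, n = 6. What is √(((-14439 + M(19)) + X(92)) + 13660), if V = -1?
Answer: 2*√1542 ≈ 78.537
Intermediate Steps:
M(l) = 574 (M(l) = 56 - 7*(-74) = 56 + 518 = 574)
Q(b) = 25 (Q(b) = (6 - 1)² = 5² = 25)
X(B) = 25 + B² - 23*B (X(B) = (B² - 23*B) + 25 = 25 + B² - 23*B)
√(((-14439 + M(19)) + X(92)) + 13660) = √(((-14439 + 574) + (25 + 92² - 23*92)) + 13660) = √((-13865 + (25 + 8464 - 2116)) + 13660) = √((-13865 + 6373) + 13660) = √(-7492 + 13660) = √6168 = 2*√1542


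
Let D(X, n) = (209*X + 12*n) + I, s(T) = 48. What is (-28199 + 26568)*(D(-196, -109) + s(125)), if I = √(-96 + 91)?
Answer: 68867344 - 1631*I*√5 ≈ 6.8867e+7 - 3647.0*I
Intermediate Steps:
I = I*√5 (I = √(-5) = I*√5 ≈ 2.2361*I)
D(X, n) = 12*n + 209*X + I*√5 (D(X, n) = (209*X + 12*n) + I*√5 = (12*n + 209*X) + I*√5 = 12*n + 209*X + I*√5)
(-28199 + 26568)*(D(-196, -109) + s(125)) = (-28199 + 26568)*((12*(-109) + 209*(-196) + I*√5) + 48) = -1631*((-1308 - 40964 + I*√5) + 48) = -1631*((-42272 + I*√5) + 48) = -1631*(-42224 + I*√5) = 68867344 - 1631*I*√5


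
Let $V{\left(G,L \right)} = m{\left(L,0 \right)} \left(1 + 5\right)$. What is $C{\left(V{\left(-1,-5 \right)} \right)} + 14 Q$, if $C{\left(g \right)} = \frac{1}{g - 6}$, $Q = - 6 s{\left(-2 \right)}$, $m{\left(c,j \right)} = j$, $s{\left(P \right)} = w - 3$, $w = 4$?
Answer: $- \frac{505}{6} \approx -84.167$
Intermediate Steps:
$s{\left(P \right)} = 1$ ($s{\left(P \right)} = 4 - 3 = 1$)
$V{\left(G,L \right)} = 0$ ($V{\left(G,L \right)} = 0 \left(1 + 5\right) = 0 \cdot 6 = 0$)
$Q = -6$ ($Q = \left(-6\right) 1 = -6$)
$C{\left(g \right)} = \frac{1}{-6 + g}$
$C{\left(V{\left(-1,-5 \right)} \right)} + 14 Q = \frac{1}{-6 + 0} + 14 \left(-6\right) = \frac{1}{-6} - 84 = - \frac{1}{6} - 84 = - \frac{505}{6}$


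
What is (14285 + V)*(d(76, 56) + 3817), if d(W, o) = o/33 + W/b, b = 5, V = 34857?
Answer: 31086885206/165 ≈ 1.8841e+8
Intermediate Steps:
d(W, o) = W/5 + o/33 (d(W, o) = o/33 + W/5 = W/5 + o/33)
(14285 + V)*(d(76, 56) + 3817) = (14285 + 34857)*(((1/5)*76 + (1/33)*56) + 3817) = 49142*((76/5 + 56/33) + 3817) = 49142*(2788/165 + 3817) = 49142*(632593/165) = 31086885206/165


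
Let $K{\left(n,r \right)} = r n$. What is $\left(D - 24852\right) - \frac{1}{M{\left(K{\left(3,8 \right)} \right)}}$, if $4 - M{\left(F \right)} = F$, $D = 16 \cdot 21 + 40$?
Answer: $- \frac{489519}{20} \approx -24476.0$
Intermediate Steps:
$K{\left(n,r \right)} = n r$
$D = 376$ ($D = 336 + 40 = 376$)
$M{\left(F \right)} = 4 - F$
$\left(D - 24852\right) - \frac{1}{M{\left(K{\left(3,8 \right)} \right)}} = \left(376 - 24852\right) - \frac{1}{4 - 3 \cdot 8} = \left(376 - 24852\right) - \frac{1}{4 - 24} = -24476 - \frac{1}{4 - 24} = -24476 - \frac{1}{-20} = -24476 - - \frac{1}{20} = -24476 + \frac{1}{20} = - \frac{489519}{20}$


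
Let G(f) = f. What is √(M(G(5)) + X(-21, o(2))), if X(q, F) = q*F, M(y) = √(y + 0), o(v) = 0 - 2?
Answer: √(42 + √5) ≈ 6.6510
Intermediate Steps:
o(v) = -2
M(y) = √y
X(q, F) = F*q
√(M(G(5)) + X(-21, o(2))) = √(√5 - 2*(-21)) = √(√5 + 42) = √(42 + √5)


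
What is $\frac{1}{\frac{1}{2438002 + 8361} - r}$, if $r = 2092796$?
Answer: $- \frac{2446363}{5119738700947} \approx -4.7783 \cdot 10^{-7}$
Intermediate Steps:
$\frac{1}{\frac{1}{2438002 + 8361} - r} = \frac{1}{\frac{1}{2438002 + 8361} - 2092796} = \frac{1}{\frac{1}{2446363} - 2092796} = \frac{1}{- \frac{5119738700947}{2446363}} = - \frac{2446363}{5119738700947}$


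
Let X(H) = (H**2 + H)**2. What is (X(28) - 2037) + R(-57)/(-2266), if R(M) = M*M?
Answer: 1489454413/2266 ≈ 6.5731e+5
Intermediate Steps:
X(H) = (H + H**2)**2
R(M) = M**2
(X(28) - 2037) + R(-57)/(-2266) = (28**2*(1 + 28)**2 - 2037) + (-57)**2/(-2266) = (784*29**2 - 2037) + 3249*(-1/2266) = (784*841 - 2037) - 3249/2266 = (659344 - 2037) - 3249/2266 = 657307 - 3249/2266 = 1489454413/2266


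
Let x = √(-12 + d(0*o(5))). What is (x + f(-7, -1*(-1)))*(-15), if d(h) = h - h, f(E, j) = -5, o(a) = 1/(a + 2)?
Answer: 75 - 30*I*√3 ≈ 75.0 - 51.962*I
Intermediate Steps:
o(a) = 1/(2 + a)
d(h) = 0
x = 2*I*√3 (x = √(-12 + 0) = √(-12) = 2*I*√3 ≈ 3.4641*I)
(x + f(-7, -1*(-1)))*(-15) = (2*I*√3 - 5)*(-15) = (-5 + 2*I*√3)*(-15) = 75 - 30*I*√3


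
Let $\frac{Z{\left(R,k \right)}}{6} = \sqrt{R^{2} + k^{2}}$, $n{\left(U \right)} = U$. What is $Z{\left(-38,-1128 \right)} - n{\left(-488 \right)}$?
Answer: $488 + 12 \sqrt{318457} \approx 7259.8$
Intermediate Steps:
$Z{\left(R,k \right)} = 6 \sqrt{R^{2} + k^{2}}$
$Z{\left(-38,-1128 \right)} - n{\left(-488 \right)} = 6 \sqrt{\left(-38\right)^{2} + \left(-1128\right)^{2}} - -488 = 6 \sqrt{1444 + 1272384} + 488 = 6 \sqrt{1273828} + 488 = 6 \cdot 2 \sqrt{318457} + 488 = 12 \sqrt{318457} + 488 = 488 + 12 \sqrt{318457}$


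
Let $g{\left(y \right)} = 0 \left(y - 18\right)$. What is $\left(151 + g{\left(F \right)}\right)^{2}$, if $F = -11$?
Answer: $22801$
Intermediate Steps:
$g{\left(y \right)} = 0$ ($g{\left(y \right)} = 0 \left(-18 + y\right) = 0$)
$\left(151 + g{\left(F \right)}\right)^{2} = \left(151 + 0\right)^{2} = 151^{2} = 22801$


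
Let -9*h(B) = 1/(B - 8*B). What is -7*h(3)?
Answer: -1/27 ≈ -0.037037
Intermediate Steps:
h(B) = 1/(63*B) (h(B) = -1/(9*(B - 8*B)) = -(-1/(7*B))/9 = -(-1)/(63*B) = 1/(63*B))
-7*h(3) = -1/(9*3) = -7*1/189 = -1/27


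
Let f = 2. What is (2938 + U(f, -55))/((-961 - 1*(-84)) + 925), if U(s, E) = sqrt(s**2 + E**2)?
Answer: 1469/24 + sqrt(3029)/48 ≈ 62.355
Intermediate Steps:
U(s, E) = sqrt(E**2 + s**2)
(2938 + U(f, -55))/((-961 - 1*(-84)) + 925) = (2938 + sqrt((-55)**2 + 2**2))/((-961 - 1*(-84)) + 925) = (2938 + sqrt(3025 + 4))/((-961 + 84) + 925) = (2938 + sqrt(3029))/(-877 + 925) = (2938 + sqrt(3029))/48 = (2938 + sqrt(3029))*(1/48) = 1469/24 + sqrt(3029)/48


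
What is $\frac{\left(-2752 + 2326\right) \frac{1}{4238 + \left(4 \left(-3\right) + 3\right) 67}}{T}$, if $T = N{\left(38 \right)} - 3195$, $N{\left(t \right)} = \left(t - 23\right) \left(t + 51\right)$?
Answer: $\frac{71}{1126850} \approx 6.3007 \cdot 10^{-5}$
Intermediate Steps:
$N{\left(t \right)} = \left(-23 + t\right) \left(51 + t\right)$
$T = -1860$ ($T = \left(-1173 + 38^{2} + 28 \cdot 38\right) - 3195 = \left(-1173 + 1444 + 1064\right) - 3195 = 1335 - 3195 = -1860$)
$\frac{\left(-2752 + 2326\right) \frac{1}{4238 + \left(4 \left(-3\right) + 3\right) 67}}{T} = \frac{\left(-2752 + 2326\right) \frac{1}{4238 + \left(4 \left(-3\right) + 3\right) 67}}{-1860} = - \frac{426}{4238 + \left(-12 + 3\right) 67} \left(- \frac{1}{1860}\right) = - \frac{426}{4238 - 603} \left(- \frac{1}{1860}\right) = - \frac{426}{3635} \left(- \frac{1}{1860}\right) = \left(-426\right) \frac{1}{3635} \left(- \frac{1}{1860}\right) = \left(- \frac{426}{3635}\right) \left(- \frac{1}{1860}\right) = \frac{71}{1126850}$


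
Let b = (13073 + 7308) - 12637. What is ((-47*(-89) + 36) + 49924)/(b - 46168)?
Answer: -54143/38424 ≈ -1.4091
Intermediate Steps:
b = 7744 (b = 20381 - 12637 = 7744)
((-47*(-89) + 36) + 49924)/(b - 46168) = ((-47*(-89) + 36) + 49924)/(7744 - 46168) = ((4183 + 36) + 49924)/(-38424) = (4219 + 49924)*(-1/38424) = 54143*(-1/38424) = -54143/38424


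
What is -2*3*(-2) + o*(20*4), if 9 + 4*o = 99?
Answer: 1812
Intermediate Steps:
o = 45/2 (o = -9/4 + (¼)*99 = -9/4 + 99/4 = 45/2 ≈ 22.500)
-2*3*(-2) + o*(20*4) = -2*3*(-2) + 45*(20*4)/2 = -6*(-2) + (45/2)*80 = 12 + 1800 = 1812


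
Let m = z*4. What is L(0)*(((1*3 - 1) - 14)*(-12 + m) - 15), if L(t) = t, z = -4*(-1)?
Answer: 0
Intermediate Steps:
z = 4
m = 16 (m = 4*4 = 16)
L(0)*(((1*3 - 1) - 14)*(-12 + m) - 15) = 0*(((1*3 - 1) - 14)*(-12 + 16) - 15) = 0*(((3 - 1) - 14)*4 - 15) = 0*((2 - 14)*4 - 15) = 0*(-12*4 - 15) = 0*(-48 - 15) = 0*(-63) = 0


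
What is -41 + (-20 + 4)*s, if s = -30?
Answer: 439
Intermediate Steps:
-41 + (-20 + 4)*s = -41 + (-20 + 4)*(-30) = -41 - 16*(-30) = -41 + 480 = 439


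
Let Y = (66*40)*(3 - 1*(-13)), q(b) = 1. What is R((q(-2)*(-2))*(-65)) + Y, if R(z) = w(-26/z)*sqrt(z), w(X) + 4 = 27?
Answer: 42240 + 23*sqrt(130) ≈ 42502.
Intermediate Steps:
w(X) = 23 (w(X) = -4 + 27 = 23)
R(z) = 23*sqrt(z)
Y = 42240 (Y = 2640*(3 + 13) = 2640*16 = 42240)
R((q(-2)*(-2))*(-65)) + Y = 23*sqrt((1*(-2))*(-65)) + 42240 = 23*sqrt(-2*(-65)) + 42240 = 23*sqrt(130) + 42240 = 42240 + 23*sqrt(130)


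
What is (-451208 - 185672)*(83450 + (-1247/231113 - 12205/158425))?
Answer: -77837988636481541472/1464563081 ≈ -5.3148e+10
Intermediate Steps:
(-451208 - 185672)*(83450 + (-1247/231113 - 12205/158425)) = -636880*(83450 + (-1247*1/231113 - 12205*1/158425)) = -636880*(83450 + (-1247/231113 - 2441/31685)) = -636880*(83450 - 603658028/7322815405) = -636880*611088341889222/7322815405 = -77837988636481541472/1464563081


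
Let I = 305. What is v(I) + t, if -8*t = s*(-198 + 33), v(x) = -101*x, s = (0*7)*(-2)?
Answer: -30805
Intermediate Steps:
s = 0 (s = 0*(-2) = 0)
t = 0 (t = -0*(-198 + 33) = -0*(-165) = -1/8*0 = 0)
v(I) + t = -101*305 + 0 = -30805 + 0 = -30805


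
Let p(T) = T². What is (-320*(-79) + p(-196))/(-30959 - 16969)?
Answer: -2654/1997 ≈ -1.3290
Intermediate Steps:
(-320*(-79) + p(-196))/(-30959 - 16969) = (-320*(-79) + (-196)²)/(-30959 - 16969) = (25280 + 38416)/(-47928) = 63696*(-1/47928) = -2654/1997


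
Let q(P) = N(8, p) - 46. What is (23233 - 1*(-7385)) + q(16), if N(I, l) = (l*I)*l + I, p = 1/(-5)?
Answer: 764508/25 ≈ 30580.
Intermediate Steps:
p = -⅕ ≈ -0.20000
N(I, l) = I + I*l² (N(I, l) = (I*l)*l + I = I*l² + I = I + I*l²)
q(P) = -942/25 (q(P) = 8*(1 + (-⅕)²) - 46 = 8*(1 + 1/25) - 46 = 8*(26/25) - 46 = 208/25 - 46 = -942/25)
(23233 - 1*(-7385)) + q(16) = (23233 - 1*(-7385)) - 942/25 = (23233 + 7385) - 942/25 = 30618 - 942/25 = 764508/25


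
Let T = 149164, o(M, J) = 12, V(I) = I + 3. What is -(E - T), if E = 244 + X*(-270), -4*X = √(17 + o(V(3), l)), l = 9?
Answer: 148920 - 135*√29/2 ≈ 1.4856e+5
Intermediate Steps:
V(I) = 3 + I
X = -√29/4 (X = -√(17 + 12)/4 = -√29/4 ≈ -1.3463)
E = 244 + 135*√29/2 (E = 244 - √29/4*(-270) = 244 + 135*√29/2 ≈ 607.50)
-(E - T) = -((244 + 135*√29/2) - 1*149164) = -((244 + 135*√29/2) - 149164) = -(-148920 + 135*√29/2) = 148920 - 135*√29/2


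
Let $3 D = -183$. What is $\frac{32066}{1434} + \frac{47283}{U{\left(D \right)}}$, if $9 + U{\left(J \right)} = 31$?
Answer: $\frac{34254637}{15774} \approx 2171.6$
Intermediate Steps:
$D = -61$ ($D = \frac{1}{3} \left(-183\right) = -61$)
$U{\left(J \right)} = 22$ ($U{\left(J \right)} = -9 + 31 = 22$)
$\frac{32066}{1434} + \frac{47283}{U{\left(D \right)}} = \frac{32066}{1434} + \frac{47283}{22} = 32066 \cdot \frac{1}{1434} + 47283 \cdot \frac{1}{22} = \frac{16033}{717} + \frac{47283}{22} = \frac{34254637}{15774}$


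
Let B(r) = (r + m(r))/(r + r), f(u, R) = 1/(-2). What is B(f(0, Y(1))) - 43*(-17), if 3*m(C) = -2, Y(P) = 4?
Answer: 4393/6 ≈ 732.17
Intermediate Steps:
m(C) = -⅔ (m(C) = (⅓)*(-2) = -⅔)
f(u, R) = -½
B(r) = (-⅔ + r)/(2*r) (B(r) = (r - ⅔)/(r + r) = (-⅔ + r)/((2*r)) = (-⅔ + r)*(1/(2*r)) = (-⅔ + r)/(2*r))
B(f(0, Y(1))) - 43*(-17) = (-2 + 3*(-½))/(6*(-½)) - 43*(-17) = (⅙)*(-2)*(-2 - 3/2) + 731 = (⅙)*(-2)*(-7/2) + 731 = 7/6 + 731 = 4393/6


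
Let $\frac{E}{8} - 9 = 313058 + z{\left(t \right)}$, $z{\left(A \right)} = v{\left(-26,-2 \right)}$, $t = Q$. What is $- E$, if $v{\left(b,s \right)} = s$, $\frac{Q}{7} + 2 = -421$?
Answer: $-2504520$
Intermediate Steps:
$Q = -2961$ ($Q = -14 + 7 \left(-421\right) = -14 - 2947 = -2961$)
$t = -2961$
$z{\left(A \right)} = -2$
$E = 2504520$ ($E = 72 + 8 \left(313058 - 2\right) = 72 + 8 \cdot 313056 = 72 + 2504448 = 2504520$)
$- E = \left(-1\right) 2504520 = -2504520$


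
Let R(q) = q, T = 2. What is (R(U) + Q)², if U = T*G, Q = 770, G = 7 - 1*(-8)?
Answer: 640000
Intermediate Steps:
G = 15 (G = 7 + 8 = 15)
U = 30 (U = 2*15 = 30)
(R(U) + Q)² = (30 + 770)² = 800² = 640000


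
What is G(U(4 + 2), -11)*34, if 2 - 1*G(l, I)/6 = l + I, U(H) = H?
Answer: 1428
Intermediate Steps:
G(l, I) = 12 - 6*I - 6*l (G(l, I) = 12 - 6*(l + I) = 12 - 6*(I + l) = 12 + (-6*I - 6*l) = 12 - 6*I - 6*l)
G(U(4 + 2), -11)*34 = (12 - 6*(-11) - 6*(4 + 2))*34 = (12 + 66 - 6*6)*34 = (12 + 66 - 36)*34 = 42*34 = 1428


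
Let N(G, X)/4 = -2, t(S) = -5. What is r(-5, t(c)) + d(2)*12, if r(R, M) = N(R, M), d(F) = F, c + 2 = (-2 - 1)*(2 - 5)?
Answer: 16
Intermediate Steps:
c = 7 (c = -2 + (-2 - 1)*(2 - 5) = -2 - 3*(-3) = -2 + 9 = 7)
N(G, X) = -8 (N(G, X) = 4*(-2) = -8)
r(R, M) = -8
r(-5, t(c)) + d(2)*12 = -8 + 2*12 = -8 + 24 = 16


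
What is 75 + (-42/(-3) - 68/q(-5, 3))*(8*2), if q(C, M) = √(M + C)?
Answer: 299 + 544*I*√2 ≈ 299.0 + 769.33*I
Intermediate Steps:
q(C, M) = √(C + M)
75 + (-42/(-3) - 68/q(-5, 3))*(8*2) = 75 + (-42/(-3) - 68/√(-5 + 3))*(8*2) = 75 + (-42*(-⅓) - 68*(-I*√2/2))*16 = 75 + (14 - 68*(-I*√2/2))*16 = 75 + (14 - (-34)*I*√2)*16 = 75 + (14 + 34*I*√2)*16 = 75 + (224 + 544*I*√2) = 299 + 544*I*√2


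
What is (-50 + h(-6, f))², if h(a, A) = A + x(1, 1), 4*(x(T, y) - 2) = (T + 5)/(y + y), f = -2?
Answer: 38809/16 ≈ 2425.6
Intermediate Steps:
x(T, y) = 2 + (5 + T)/(8*y) (x(T, y) = 2 + ((T + 5)/(y + y))/4 = 2 + ((5 + T)/((2*y)))/4 = 2 + ((5 + T)*(1/(2*y)))/4 = 2 + ((5 + T)/(2*y))/4 = 2 + (5 + T)/(8*y))
h(a, A) = 11/4 + A (h(a, A) = A + (⅛)*(5 + 1 + 16*1)/1 = A + (⅛)*1*(5 + 1 + 16) = A + (⅛)*1*22 = A + 11/4 = 11/4 + A)
(-50 + h(-6, f))² = (-50 + (11/4 - 2))² = (-50 + ¾)² = (-197/4)² = 38809/16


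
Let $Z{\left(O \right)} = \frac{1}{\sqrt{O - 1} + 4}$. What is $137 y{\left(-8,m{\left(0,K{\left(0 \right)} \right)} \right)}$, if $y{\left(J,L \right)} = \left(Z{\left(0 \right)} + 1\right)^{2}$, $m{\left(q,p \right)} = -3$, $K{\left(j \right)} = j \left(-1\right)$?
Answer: $\frac{60280}{289} - \frac{5754 i}{289} \approx 208.58 - 19.91 i$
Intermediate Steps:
$K{\left(j \right)} = - j$
$Z{\left(O \right)} = \frac{1}{4 + \sqrt{-1 + O}}$ ($Z{\left(O \right)} = \frac{1}{\sqrt{-1 + O} + 4} = \frac{1}{4 + \sqrt{-1 + O}}$)
$y{\left(J,L \right)} = \left(1 + \frac{4 - i}{17}\right)^{2}$ ($y{\left(J,L \right)} = \left(\frac{1}{4 + \sqrt{-1 + 0}} + 1\right)^{2} = \left(\frac{1}{4 + \sqrt{-1}} + 1\right)^{2} = \left(\frac{1}{4 + i} + 1\right)^{2} = \left(\frac{4 - i}{17} + 1\right)^{2} = \left(1 + \frac{4 - i}{17}\right)^{2}$)
$137 y{\left(-8,m{\left(0,K{\left(0 \right)} \right)} \right)} = 137 \frac{\left(21 - i\right)^{2}}{289} = \frac{137 \left(21 - i\right)^{2}}{289}$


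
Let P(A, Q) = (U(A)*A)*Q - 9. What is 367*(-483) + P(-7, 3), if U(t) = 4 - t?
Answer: -177501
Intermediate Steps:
P(A, Q) = -9 + A*Q*(4 - A) (P(A, Q) = ((4 - A)*A)*Q - 9 = (A*(4 - A))*Q - 9 = A*Q*(4 - A) - 9 = -9 + A*Q*(4 - A))
367*(-483) + P(-7, 3) = 367*(-483) + (-9 - 1*(-7)*3*(-4 - 7)) = -177261 + (-9 - 1*(-7)*3*(-11)) = -177261 + (-9 - 231) = -177261 - 240 = -177501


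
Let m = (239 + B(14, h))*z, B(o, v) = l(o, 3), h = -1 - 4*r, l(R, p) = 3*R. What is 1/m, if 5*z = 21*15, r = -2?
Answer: 1/17703 ≈ 5.6488e-5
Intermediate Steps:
h = 7 (h = -1 - 4*(-2) = -1 + 8 = 7)
z = 63 (z = (21*15)/5 = (⅕)*315 = 63)
B(o, v) = 3*o
m = 17703 (m = (239 + 3*14)*63 = (239 + 42)*63 = 281*63 = 17703)
1/m = 1/17703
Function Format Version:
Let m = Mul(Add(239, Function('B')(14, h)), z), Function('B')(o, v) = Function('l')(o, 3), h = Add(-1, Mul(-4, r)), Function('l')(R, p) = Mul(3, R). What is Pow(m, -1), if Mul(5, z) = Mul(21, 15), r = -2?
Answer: Rational(1, 17703) ≈ 5.6488e-5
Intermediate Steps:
h = 7 (h = Add(-1, Mul(-4, -2)) = Add(-1, 8) = 7)
z = 63 (z = Mul(Rational(1, 5), Mul(21, 15)) = Mul(Rational(1, 5), 315) = 63)
Function('B')(o, v) = Mul(3, o)
m = 17703 (m = Mul(Add(239, Mul(3, 14)), 63) = Mul(Add(239, 42), 63) = Mul(281, 63) = 17703)
Pow(m, -1) = Pow(17703, -1) = Rational(1, 17703)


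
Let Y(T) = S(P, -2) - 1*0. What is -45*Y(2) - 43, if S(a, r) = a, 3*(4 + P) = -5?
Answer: 212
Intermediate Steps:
P = -17/3 (P = -4 + (1/3)*(-5) = -4 - 5/3 = -17/3 ≈ -5.6667)
Y(T) = -17/3 (Y(T) = -17/3 - 1*0 = -17/3 + 0 = -17/3)
-45*Y(2) - 43 = -45*(-17/3) - 43 = 255 - 43 = 212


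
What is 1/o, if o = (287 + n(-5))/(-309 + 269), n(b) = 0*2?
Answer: -40/287 ≈ -0.13937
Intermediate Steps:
n(b) = 0
o = -287/40 (o = (287 + 0)/(-309 + 269) = 287/(-40) = 287*(-1/40) = -287/40 ≈ -7.1750)
1/o = 1/(-287/40) = -40/287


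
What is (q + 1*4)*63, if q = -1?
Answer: 189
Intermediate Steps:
(q + 1*4)*63 = (-1 + 1*4)*63 = (-1 + 4)*63 = 3*63 = 189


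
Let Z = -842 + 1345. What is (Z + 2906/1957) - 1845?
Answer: -2623388/1957 ≈ -1340.5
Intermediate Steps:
Z = 503
(Z + 2906/1957) - 1845 = (503 + 2906/1957) - 1845 = 987277/1957 - 1845 = -2623388/1957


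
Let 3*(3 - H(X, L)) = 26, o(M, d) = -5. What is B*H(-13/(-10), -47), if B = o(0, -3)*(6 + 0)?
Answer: 170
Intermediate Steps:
H(X, L) = -17/3 (H(X, L) = 3 - ⅓*26 = 3 - 26/3 = -17/3)
B = -30 (B = -5*(6 + 0) = -5*6 = -30)
B*H(-13/(-10), -47) = -30*(-17/3) = 170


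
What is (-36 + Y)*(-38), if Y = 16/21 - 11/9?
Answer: 87286/63 ≈ 1385.5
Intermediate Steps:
Y = -29/63 (Y = 16*(1/21) - 11*⅑ = 16/21 - 11/9 = -29/63 ≈ -0.46032)
(-36 + Y)*(-38) = (-36 - 29/63)*(-38) = -2297/63*(-38) = 87286/63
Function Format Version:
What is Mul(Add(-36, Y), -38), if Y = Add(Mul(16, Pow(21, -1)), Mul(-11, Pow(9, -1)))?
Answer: Rational(87286, 63) ≈ 1385.5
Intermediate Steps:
Y = Rational(-29, 63) (Y = Add(Mul(16, Rational(1, 21)), Mul(-11, Rational(1, 9))) = Add(Rational(16, 21), Rational(-11, 9)) = Rational(-29, 63) ≈ -0.46032)
Mul(Add(-36, Y), -38) = Mul(Add(-36, Rational(-29, 63)), -38) = Mul(Rational(-2297, 63), -38) = Rational(87286, 63)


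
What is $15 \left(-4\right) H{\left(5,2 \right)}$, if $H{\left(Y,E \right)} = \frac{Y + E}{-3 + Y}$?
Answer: $-210$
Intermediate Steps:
$H{\left(Y,E \right)} = \frac{E + Y}{-3 + Y}$
$15 \left(-4\right) H{\left(5,2 \right)} = 15 \left(-4\right) \frac{2 + 5}{-3 + 5} = - 60 \cdot \frac{1}{2} \cdot 7 = \left(-60\right) \frac{7}{2} = -210$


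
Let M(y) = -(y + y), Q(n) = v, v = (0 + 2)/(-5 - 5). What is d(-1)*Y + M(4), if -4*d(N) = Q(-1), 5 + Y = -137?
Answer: -151/10 ≈ -15.100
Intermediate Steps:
Y = -142 (Y = -5 - 137 = -142)
v = -1/5 (v = 2/(-10) = 2*(-1/10) = -1/5 ≈ -0.20000)
Q(n) = -1/5
d(N) = 1/20 (d(N) = -1/4*(-1/5) = 1/20)
M(y) = -2*y
d(-1)*Y + M(4) = (1/20)*(-142) - 2*4 = -71/10 - 8 = -151/10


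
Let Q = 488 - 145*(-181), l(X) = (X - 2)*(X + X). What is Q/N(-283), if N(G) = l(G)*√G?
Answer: -469*I*√283/800890 ≈ -0.0098513*I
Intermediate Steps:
l(X) = 2*X*(-2 + X) (l(X) = (-2 + X)*(2*X) = 2*X*(-2 + X))
N(G) = 2*G^(3/2)*(-2 + G) (N(G) = (2*G*(-2 + G))*√G = 2*G^(3/2)*(-2 + G))
Q = 26733 (Q = 488 + 26245 = 26733)
Q/N(-283) = 26733/((2*(-283)^(3/2)*(-2 - 283))) = 26733/((2*(-283*I*√283)*(-285))) = 26733/((161310*I*√283)) = 26733*(-I*√283/45650730) = -469*I*√283/800890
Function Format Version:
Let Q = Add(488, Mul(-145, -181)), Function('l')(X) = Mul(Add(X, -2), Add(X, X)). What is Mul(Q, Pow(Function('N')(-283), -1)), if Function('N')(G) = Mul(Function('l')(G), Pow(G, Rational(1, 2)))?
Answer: Mul(Rational(-469, 800890), I, Pow(283, Rational(1, 2))) ≈ Mul(-0.0098513, I)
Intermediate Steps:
Function('l')(X) = Mul(2, X, Add(-2, X)) (Function('l')(X) = Mul(Add(-2, X), Mul(2, X)) = Mul(2, X, Add(-2, X)))
Function('N')(G) = Mul(2, Pow(G, Rational(3, 2)), Add(-2, G)) (Function('N')(G) = Mul(Mul(2, G, Add(-2, G)), Pow(G, Rational(1, 2))) = Mul(2, Pow(G, Rational(3, 2)), Add(-2, G)))
Q = 26733 (Q = Add(488, 26245) = 26733)
Mul(Q, Pow(Function('N')(-283), -1)) = Mul(26733, Pow(Mul(2, Pow(-283, Rational(3, 2)), Add(-2, -283)), -1)) = Mul(26733, Pow(Mul(2, Mul(-283, I, Pow(283, Rational(1, 2))), -285), -1)) = Mul(26733, Pow(Mul(161310, I, Pow(283, Rational(1, 2))), -1)) = Mul(26733, Mul(Rational(-1, 45650730), I, Pow(283, Rational(1, 2)))) = Mul(Rational(-469, 800890), I, Pow(283, Rational(1, 2)))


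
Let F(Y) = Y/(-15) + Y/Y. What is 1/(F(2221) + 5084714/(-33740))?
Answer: -10122/3014023 ≈ -0.0033583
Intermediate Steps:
F(Y) = 1 - Y/15 (F(Y) = Y*(-1/15) + 1 = -Y/15 + 1 = 1 - Y/15)
1/(F(2221) + 5084714/(-33740)) = 1/((1 - 1/15*2221) + 5084714/(-33740)) = 1/((1 - 2221/15) + 5084714*(-1/33740)) = 1/(-2206/15 - 2542357/16870) = 1/(-3014023/10122) = -10122/3014023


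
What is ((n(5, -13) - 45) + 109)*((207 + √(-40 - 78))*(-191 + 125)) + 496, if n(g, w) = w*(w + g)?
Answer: -2294720 - 11088*I*√118 ≈ -2.2947e+6 - 1.2045e+5*I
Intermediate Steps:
n(g, w) = w*(g + w)
((n(5, -13) - 45) + 109)*((207 + √(-40 - 78))*(-191 + 125)) + 496 = ((-13*(5 - 13) - 45) + 109)*((207 + √(-40 - 78))*(-191 + 125)) + 496 = ((-13*(-8) - 45) + 109)*((207 + √(-118))*(-66)) + 496 = ((104 - 45) + 109)*((207 + I*√118)*(-66)) + 496 = (59 + 109)*(-13662 - 66*I*√118) + 496 = 168*(-13662 - 66*I*√118) + 496 = (-2295216 - 11088*I*√118) + 496 = -2294720 - 11088*I*√118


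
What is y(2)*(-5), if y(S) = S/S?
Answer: -5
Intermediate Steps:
y(S) = 1
y(2)*(-5) = 1*(-5) = -5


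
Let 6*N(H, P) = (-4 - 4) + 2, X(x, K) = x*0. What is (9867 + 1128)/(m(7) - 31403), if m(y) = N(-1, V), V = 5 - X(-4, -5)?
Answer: -3665/10468 ≈ -0.35011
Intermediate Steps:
X(x, K) = 0
V = 5 (V = 5 - 1*0 = 5 + 0 = 5)
N(H, P) = -1 (N(H, P) = ((-4 - 4) + 2)/6 = (-8 + 2)/6 = (⅙)*(-6) = -1)
m(y) = -1
(9867 + 1128)/(m(7) - 31403) = (9867 + 1128)/(-1 - 31403) = 10995/(-31404) = 10995*(-1/31404) = -3665/10468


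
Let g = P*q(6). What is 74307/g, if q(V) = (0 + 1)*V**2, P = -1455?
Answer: -24769/17460 ≈ -1.4186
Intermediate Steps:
q(V) = V**2 (q(V) = 1*V**2 = V**2)
g = -52380 (g = -1455*6**2 = -1455*36 = -52380)
74307/g = 74307/(-52380) = 74307*(-1/52380) = -24769/17460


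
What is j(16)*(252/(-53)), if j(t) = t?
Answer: -4032/53 ≈ -76.075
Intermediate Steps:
j(16)*(252/(-53)) = 16*(252/(-53)) = 16*(252*(-1/53)) = 16*(-252/53) = -4032/53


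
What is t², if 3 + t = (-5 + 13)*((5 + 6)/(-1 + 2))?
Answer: 7225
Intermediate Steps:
t = 85 (t = -3 + (-5 + 13)*((5 + 6)/(-1 + 2)) = -3 + 8*(11/1) = -3 + 8*(11*1) = -3 + 8*11 = -3 + 88 = 85)
t² = 85² = 7225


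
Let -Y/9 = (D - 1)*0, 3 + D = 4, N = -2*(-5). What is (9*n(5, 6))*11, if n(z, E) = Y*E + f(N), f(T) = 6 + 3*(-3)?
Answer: -297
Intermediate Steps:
N = 10
D = 1 (D = -3 + 4 = 1)
f(T) = -3 (f(T) = 6 - 9 = -3)
Y = 0 (Y = -9*(1 - 1)*0 = -0*0 = -9*0 = 0)
n(z, E) = -3 (n(z, E) = 0*E - 3 = 0 - 3 = -3)
(9*n(5, 6))*11 = (9*(-3))*11 = -27*11 = -297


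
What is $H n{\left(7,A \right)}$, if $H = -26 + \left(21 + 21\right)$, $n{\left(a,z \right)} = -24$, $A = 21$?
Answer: $-384$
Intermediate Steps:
$H = 16$ ($H = -26 + 42 = 16$)
$H n{\left(7,A \right)} = 16 \left(-24\right) = -384$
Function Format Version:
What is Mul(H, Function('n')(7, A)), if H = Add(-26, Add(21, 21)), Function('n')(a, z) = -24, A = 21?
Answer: -384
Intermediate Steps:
H = 16 (H = Add(-26, 42) = 16)
Mul(H, Function('n')(7, A)) = Mul(16, -24) = -384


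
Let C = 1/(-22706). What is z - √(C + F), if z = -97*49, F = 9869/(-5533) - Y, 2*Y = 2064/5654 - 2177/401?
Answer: -4753 - √259148559118023167528551/588513078863 ≈ -4753.9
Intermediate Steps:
Y = -5740547/2267254 (Y = (2064/5654 - 2177/401)/2 = (2064*(1/5654) - 2177*1/401)/2 = (1032/2827 - 2177/401)/2 = (½)*(-5740547/1133627) = -5740547/2267254 ≈ -2.5319)
F = 77577825/103675342 (F = 9869/(-5533) - 1*(-5740547/2267254) = 9869*(-1/5533) + 5740547/2267254 = -9869/5533 + 5740547/2267254 = 77577825/103675342 ≈ 0.74828)
C = -1/22706 ≈ -4.4041e-5
z = -4753
z - √(C + F) = -4753 - √(-1/22706 + 77577825/103675342) = -4753 - √(440344604777/588513078863) = -4753 - √259148559118023167528551/588513078863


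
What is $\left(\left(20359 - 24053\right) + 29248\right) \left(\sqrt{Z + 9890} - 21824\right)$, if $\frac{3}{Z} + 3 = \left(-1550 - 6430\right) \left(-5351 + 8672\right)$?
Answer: $-557690496 + \frac{25554 \sqrt{771786920645970829}}{8833861} \approx -5.5515 \cdot 10^{8}$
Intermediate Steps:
$Z = - \frac{1}{8833861}$ ($Z = \frac{3}{-3 + \left(-1550 - 6430\right) \left(-5351 + 8672\right)} = \frac{3}{-3 - 26501580} = \frac{3}{-26501583} = 3 \left(- \frac{1}{26501583}\right) = - \frac{1}{8833861} \approx -1.132 \cdot 10^{-7}$)
$\left(\left(20359 - 24053\right) + 29248\right) \left(\sqrt{Z + 9890} - 21824\right) = \left(\left(20359 - 24053\right) + 29248\right) \left(\sqrt{- \frac{1}{8833861} + 9890} - 21824\right) = \left(-3694 + 29248\right) \left(\sqrt{\frac{87366885289}{8833861}} - 21824\right) = 25554 \left(\frac{\sqrt{771786920645970829}}{8833861} - 21824\right) = 25554 \left(-21824 + \frac{\sqrt{771786920645970829}}{8833861}\right) = -557690496 + \frac{25554 \sqrt{771786920645970829}}{8833861}$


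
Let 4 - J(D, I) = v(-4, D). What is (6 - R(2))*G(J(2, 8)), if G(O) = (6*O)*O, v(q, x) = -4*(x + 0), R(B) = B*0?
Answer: 5184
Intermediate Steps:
R(B) = 0
v(q, x) = -4*x
J(D, I) = 4 + 4*D (J(D, I) = 4 - (-4)*D = 4 + 4*D)
G(O) = 6*O**2
(6 - R(2))*G(J(2, 8)) = (6 - 1*0)*(6*(4 + 4*2)**2) = (6 + 0)*(6*(4 + 8)**2) = 6*(6*12**2) = 6*(6*144) = 6*864 = 5184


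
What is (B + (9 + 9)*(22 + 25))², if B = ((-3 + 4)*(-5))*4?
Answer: 682276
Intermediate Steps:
B = -20 (B = (1*(-5))*4 = -5*4 = -20)
(B + (9 + 9)*(22 + 25))² = (-20 + (9 + 9)*(22 + 25))² = (-20 + 18*47)² = (-20 + 846)² = 826² = 682276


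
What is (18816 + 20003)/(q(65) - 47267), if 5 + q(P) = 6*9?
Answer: -38819/47218 ≈ -0.82212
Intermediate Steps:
q(P) = 49 (q(P) = -5 + 6*9 = -5 + 54 = 49)
(18816 + 20003)/(q(65) - 47267) = (18816 + 20003)/(49 - 47267) = 38819/(-47218) = 38819*(-1/47218) = -38819/47218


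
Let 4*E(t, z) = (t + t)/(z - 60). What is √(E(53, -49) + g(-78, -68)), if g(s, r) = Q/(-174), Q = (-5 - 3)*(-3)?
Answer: I*√15229698/6322 ≈ 0.61729*I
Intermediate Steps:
E(t, z) = t/(2*(-60 + z)) (E(t, z) = ((t + t)/(z - 60))/4 = ((2*t)/(-60 + z))/4 = (2*t/(-60 + z))/4 = t/(2*(-60 + z)))
Q = 24 (Q = -8*(-3) = 24)
g(s, r) = -4/29 (g(s, r) = 24/(-174) = 24*(-1/174) = -4/29)
√(E(53, -49) + g(-78, -68)) = √((½)*53/(-60 - 49) - 4/29) = √((½)*53/(-109) - 4/29) = √((½)*53*(-1/109) - 4/29) = √(-53/218 - 4/29) = √(-2409/6322) = I*√15229698/6322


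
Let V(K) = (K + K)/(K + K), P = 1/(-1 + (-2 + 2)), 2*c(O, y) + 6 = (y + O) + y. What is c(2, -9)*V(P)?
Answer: -11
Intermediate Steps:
c(O, y) = -3 + y + O/2 (c(O, y) = -3 + ((y + O) + y)/2 = -3 + ((O + y) + y)/2 = -3 + (O + 2*y)/2 = -3 + (y + O/2) = -3 + y + O/2)
P = -1 (P = 1/(-1 + 0) = 1/(-1) = -1)
V(K) = 1 (V(K) = (2*K)/((2*K)) = (2*K)*(1/(2*K)) = 1)
c(2, -9)*V(P) = (-3 - 9 + (½)*2)*1 = (-3 - 9 + 1)*1 = -11*1 = -11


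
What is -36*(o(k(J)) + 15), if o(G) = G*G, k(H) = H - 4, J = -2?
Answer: -1836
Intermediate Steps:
k(H) = -4 + H
o(G) = G²
-36*(o(k(J)) + 15) = -36*((-4 - 2)² + 15) = -36*((-6)² + 15) = -36*(36 + 15) = -36*51 = -1836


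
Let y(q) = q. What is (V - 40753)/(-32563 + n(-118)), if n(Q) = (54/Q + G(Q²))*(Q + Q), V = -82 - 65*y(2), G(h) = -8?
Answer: 13655/10189 ≈ 1.3402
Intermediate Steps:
V = -212 (V = -82 - 65*2 = -82 - 130 = -212)
n(Q) = 2*Q*(-8 + 54/Q) (n(Q) = (54/Q - 8)*(Q + Q) = (-8 + 54/Q)*(2*Q) = 2*Q*(-8 + 54/Q))
(V - 40753)/(-32563 + n(-118)) = (-212 - 40753)/(-32563 + (108 - 16*(-118))) = -40965/(-32563 + (108 + 1888)) = -40965/(-32563 + 1996) = -40965/(-30567) = -40965*(-1/30567) = 13655/10189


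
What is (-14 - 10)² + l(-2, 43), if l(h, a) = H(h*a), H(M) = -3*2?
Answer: 570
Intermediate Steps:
H(M) = -6
l(h, a) = -6
(-14 - 10)² + l(-2, 43) = (-14 - 10)² - 6 = (-24)² - 6 = 576 - 6 = 570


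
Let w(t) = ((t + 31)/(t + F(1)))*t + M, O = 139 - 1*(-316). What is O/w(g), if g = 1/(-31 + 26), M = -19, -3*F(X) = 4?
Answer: -52325/1723 ≈ -30.369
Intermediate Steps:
F(X) = -4/3 (F(X) = -1/3*4 = -4/3)
g = -1/5 (g = 1/(-5) = -1/5 ≈ -0.20000)
O = 455 (O = 139 + 316 = 455)
w(t) = -19 + t*(31 + t)/(-4/3 + t) (w(t) = ((t + 31)/(t - 4/3))*t - 19 = ((31 + t)/(-4/3 + t))*t - 19 = t*(31 + t)/(-4/3 + t) - 19 = -19 + t*(31 + t)/(-4/3 + t))
O/w(g) = 455/(((76 + 3*(-1/5)**2 + 36*(-1/5))/(-4 + 3*(-1/5)))) = 455/(((76 + 3*(1/25) - 36/5)/(-4 - 3/5))) = 455/(((76 + 3/25 - 36/5)/(-23/5))) = 455/((-5/23*1723/25)) = 455/(-1723/115) = 455*(-115/1723) = -52325/1723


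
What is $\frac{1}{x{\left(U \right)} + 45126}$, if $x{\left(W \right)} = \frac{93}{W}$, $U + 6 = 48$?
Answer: $\frac{14}{631795} \approx 2.2159 \cdot 10^{-5}$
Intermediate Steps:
$U = 42$ ($U = -6 + 48 = 42$)
$\frac{1}{x{\left(U \right)} + 45126} = \frac{1}{\frac{93}{42} + 45126} = \frac{1}{93 \cdot \frac{1}{42} + 45126} = \frac{1}{\frac{31}{14} + 45126} = \frac{1}{\frac{631795}{14}} = \frac{14}{631795}$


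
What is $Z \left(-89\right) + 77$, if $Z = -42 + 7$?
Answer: $3192$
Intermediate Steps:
$Z = -35$
$Z \left(-89\right) + 77 = \left(-35\right) \left(-89\right) + 77 = 3115 + 77 = 3192$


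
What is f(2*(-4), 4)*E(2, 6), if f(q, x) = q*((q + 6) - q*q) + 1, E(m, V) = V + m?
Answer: 4232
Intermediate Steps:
f(q, x) = 1 + q*(6 + q - q²) (f(q, x) = q*((6 + q) - q²) + 1 = q*(6 + q - q²) + 1 = 1 + q*(6 + q - q²))
f(2*(-4), 4)*E(2, 6) = (1 + (2*(-4))² - (2*(-4))³ + 6*(2*(-4)))*(6 + 2) = (1 + (-8)² - 1*(-8)³ + 6*(-8))*8 = (1 + 64 - 1*(-512) - 48)*8 = (1 + 64 + 512 - 48)*8 = 529*8 = 4232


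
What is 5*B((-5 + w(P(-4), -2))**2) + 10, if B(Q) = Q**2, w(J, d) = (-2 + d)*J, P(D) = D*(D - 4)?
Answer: 1564503615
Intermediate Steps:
P(D) = D*(-4 + D)
w(J, d) = J*(-2 + d)
5*B((-5 + w(P(-4), -2))**2) + 10 = 5*((-5 + (-4*(-4 - 4))*(-2 - 2))**2)**2 + 10 = 5*((-5 - 4*(-8)*(-4))**2)**2 + 10 = 5*((-5 + 32*(-4))**2)**2 + 10 = 5*((-5 - 128)**2)**2 + 10 = 5*((-133)**2)**2 + 10 = 5*17689**2 + 10 = 5*312900721 + 10 = 1564503605 + 10 = 1564503615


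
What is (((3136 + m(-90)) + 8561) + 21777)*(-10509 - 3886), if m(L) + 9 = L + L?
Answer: -479137575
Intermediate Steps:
m(L) = -9 + 2*L (m(L) = -9 + (L + L) = -9 + 2*L)
(((3136 + m(-90)) + 8561) + 21777)*(-10509 - 3886) = (((3136 + (-9 + 2*(-90))) + 8561) + 21777)*(-10509 - 3886) = (((3136 + (-9 - 180)) + 8561) + 21777)*(-14395) = (((3136 - 189) + 8561) + 21777)*(-14395) = ((2947 + 8561) + 21777)*(-14395) = (11508 + 21777)*(-14395) = 33285*(-14395) = -479137575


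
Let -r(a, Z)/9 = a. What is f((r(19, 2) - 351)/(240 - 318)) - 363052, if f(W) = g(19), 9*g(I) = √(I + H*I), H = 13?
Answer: -363052 + √266/9 ≈ -3.6305e+5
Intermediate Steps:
r(a, Z) = -9*a
g(I) = √14*√I/9 (g(I) = √(I + 13*I)/9 = √(14*I)/9 = (√14*√I)/9 = √14*√I/9)
f(W) = √266/9 (f(W) = √14*√19/9 = √266/9)
f((r(19, 2) - 351)/(240 - 318)) - 363052 = √266/9 - 363052 = -363052 + √266/9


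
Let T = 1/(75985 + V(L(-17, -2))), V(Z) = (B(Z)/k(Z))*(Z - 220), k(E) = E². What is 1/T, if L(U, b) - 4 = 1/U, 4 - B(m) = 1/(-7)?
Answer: 2385865866/31423 ≈ 75927.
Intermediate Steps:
B(m) = 29/7 (B(m) = 4 - 1/(-7) = 4 - 1*(-⅐) = 4 + ⅐ = 29/7)
L(U, b) = 4 + 1/U
V(Z) = 29*(-220 + Z)/(7*Z²) (V(Z) = (29/(7*(Z²)))*(Z - 220) = (29/(7*Z²))*(-220 + Z) = 29*(-220 + Z)/(7*Z²))
T = 31423/2385865866 (T = 1/(75985 + 29*(-220 + (4 + 1/(-17)))/(7*(4 + 1/(-17))²)) = 1/(75985 + 29*(-220 + (4 - 1/17))/(7*(4 - 1/17)²)) = 1/(75985 + 29*(-220 + 67/17)/(7*(67/17)²)) = 1/(75985 + (29/7)*(289/4489)*(-3673/17)) = 1/(75985 - 1810789/31423) = 1/(2385865866/31423) = 31423/2385865866 ≈ 1.3170e-5)
1/T = 1/(31423/2385865866) = 2385865866/31423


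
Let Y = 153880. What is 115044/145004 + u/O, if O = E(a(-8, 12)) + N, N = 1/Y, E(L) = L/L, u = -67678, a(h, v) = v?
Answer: -1528437345017/22584373 ≈ -67677.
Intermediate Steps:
E(L) = 1
N = 1/153880 ≈ 6.4986e-6
O = 153881/153880 (O = 1 + 1/153880 = 153881/153880 ≈ 1.0000)
115044/145004 + u/O = 115044/145004 - 67678/153881/153880 = 115044*(1/145004) - 67678*153880/153881 = 28761/36251 - 42163120/623 = -1528437345017/22584373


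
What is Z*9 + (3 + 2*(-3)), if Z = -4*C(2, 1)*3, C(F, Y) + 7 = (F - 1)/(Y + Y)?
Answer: 699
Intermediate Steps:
C(F, Y) = -7 + (-1 + F)/(2*Y) (C(F, Y) = -7 + (F - 1)/(Y + Y) = -7 + (-1 + F)/((2*Y)) = -7 + (-1 + F)*(1/(2*Y)) = -7 + (-1 + F)/(2*Y))
Z = 78 (Z = -2*(-1 + 2 - 14*1)/1*3 = -2*(-1 + 2 - 14)*3 = -2*(-13)*3 = -4*(-13/2)*3 = 26*3 = 78)
Z*9 + (3 + 2*(-3)) = 78*9 + (3 + 2*(-3)) = 702 + (3 - 6) = 702 - 3 = 699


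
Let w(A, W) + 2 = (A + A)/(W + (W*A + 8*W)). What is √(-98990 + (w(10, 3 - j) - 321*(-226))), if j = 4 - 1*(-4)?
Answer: I*√9547082/19 ≈ 162.62*I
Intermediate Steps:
j = 8 (j = 4 + 4 = 8)
w(A, W) = -2 + 2*A/(9*W + A*W) (w(A, W) = -2 + (A + A)/(W + (W*A + 8*W)) = -2 + (2*A)/(W + (A*W + 8*W)) = -2 + (2*A)/(W + (8*W + A*W)) = -2 + (2*A)/(9*W + A*W) = -2 + 2*A/(9*W + A*W))
√(-98990 + (w(10, 3 - j) - 321*(-226))) = √(-98990 + (2*(10 - 9*(3 - 1*8) - 1*10*(3 - 1*8))/((3 - 1*8)*(9 + 10)) - 321*(-226))) = √(-98990 + (2*(10 - 9*(3 - 8) - 1*10*(3 - 8))/((3 - 8)*19) + 72546)) = √(-98990 + (2*(1/19)*(10 - 9*(-5) - 1*10*(-5))/(-5) + 72546)) = √(-98990 + (2*(-⅕)*(1/19)*(10 + 45 + 50) + 72546)) = √(-98990 + (2*(-⅕)*(1/19)*105 + 72546)) = √(-98990 + (-42/19 + 72546)) = √(-98990 + 1378332/19) = √(-502478/19) = I*√9547082/19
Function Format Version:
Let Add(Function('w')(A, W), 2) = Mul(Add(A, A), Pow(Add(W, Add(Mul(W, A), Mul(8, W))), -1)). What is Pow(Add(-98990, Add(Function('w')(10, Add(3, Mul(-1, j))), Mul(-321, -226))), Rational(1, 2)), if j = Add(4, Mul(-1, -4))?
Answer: Mul(Rational(1, 19), I, Pow(9547082, Rational(1, 2))) ≈ Mul(162.62, I)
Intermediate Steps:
j = 8 (j = Add(4, 4) = 8)
Function('w')(A, W) = Add(-2, Mul(2, A, Pow(Add(Mul(9, W), Mul(A, W)), -1))) (Function('w')(A, W) = Add(-2, Mul(Add(A, A), Pow(Add(W, Add(Mul(W, A), Mul(8, W))), -1))) = Add(-2, Mul(Mul(2, A), Pow(Add(W, Add(Mul(A, W), Mul(8, W))), -1))) = Add(-2, Mul(Mul(2, A), Pow(Add(W, Add(Mul(8, W), Mul(A, W))), -1))) = Add(-2, Mul(Mul(2, A), Pow(Add(Mul(9, W), Mul(A, W)), -1))) = Add(-2, Mul(2, A, Pow(Add(Mul(9, W), Mul(A, W)), -1))))
Pow(Add(-98990, Add(Function('w')(10, Add(3, Mul(-1, j))), Mul(-321, -226))), Rational(1, 2)) = Pow(Add(-98990, Add(Mul(2, Pow(Add(3, Mul(-1, 8)), -1), Pow(Add(9, 10), -1), Add(10, Mul(-9, Add(3, Mul(-1, 8))), Mul(-1, 10, Add(3, Mul(-1, 8))))), Mul(-321, -226))), Rational(1, 2)) = Pow(Add(-98990, Add(Mul(2, Pow(Add(3, -8), -1), Pow(19, -1), Add(10, Mul(-9, Add(3, -8)), Mul(-1, 10, Add(3, -8)))), 72546)), Rational(1, 2)) = Pow(Add(-98990, Add(Mul(2, Pow(-5, -1), Rational(1, 19), Add(10, Mul(-9, -5), Mul(-1, 10, -5))), 72546)), Rational(1, 2)) = Pow(Add(-98990, Add(Mul(2, Rational(-1, 5), Rational(1, 19), Add(10, 45, 50)), 72546)), Rational(1, 2)) = Pow(Add(-98990, Add(Mul(2, Rational(-1, 5), Rational(1, 19), 105), 72546)), Rational(1, 2)) = Pow(Add(-98990, Add(Rational(-42, 19), 72546)), Rational(1, 2)) = Pow(Add(-98990, Rational(1378332, 19)), Rational(1, 2)) = Pow(Rational(-502478, 19), Rational(1, 2)) = Mul(Rational(1, 19), I, Pow(9547082, Rational(1, 2)))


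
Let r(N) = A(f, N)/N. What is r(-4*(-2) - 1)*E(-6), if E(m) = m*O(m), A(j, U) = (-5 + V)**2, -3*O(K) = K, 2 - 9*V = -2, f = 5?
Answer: -6724/189 ≈ -35.577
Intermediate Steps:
V = 4/9 (V = 2/9 - 1/9*(-2) = 2/9 + 2/9 = 4/9 ≈ 0.44444)
O(K) = -K/3
A(j, U) = 1681/81 (A(j, U) = (-5 + 4/9)**2 = (-41/9)**2 = 1681/81)
E(m) = -m**2/3 (E(m) = m*(-m/3) = -m**2/3)
r(N) = 1681/(81*N)
r(-4*(-2) - 1)*E(-6) = (1681/(81*(-4*(-2) - 1)))*(-1/3*(-6)**2) = (1681/(81*(8 - 1)))*(-1/3*36) = ((1681/81)/7)*(-12) = ((1681/81)*(1/7))*(-12) = (1681/567)*(-12) = -6724/189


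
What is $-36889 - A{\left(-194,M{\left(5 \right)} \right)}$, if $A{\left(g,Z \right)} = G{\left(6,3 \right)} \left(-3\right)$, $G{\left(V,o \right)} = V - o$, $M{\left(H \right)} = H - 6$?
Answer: $-36880$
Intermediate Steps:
$M{\left(H \right)} = -6 + H$ ($M{\left(H \right)} = H - 6 = -6 + H$)
$A{\left(g,Z \right)} = -9$ ($A{\left(g,Z \right)} = \left(6 - 3\right) \left(-3\right) = 3 \left(-3\right) = -9$)
$-36889 - A{\left(-194,M{\left(5 \right)} \right)} = -36889 - -9 = -36889 + 9 = -36880$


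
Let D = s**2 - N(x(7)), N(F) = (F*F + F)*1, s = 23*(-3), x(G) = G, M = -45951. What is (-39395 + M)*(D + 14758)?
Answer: -1661089198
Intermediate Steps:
s = -69
N(F) = F + F**2 (N(F) = (F**2 + F)*1 = (F + F**2)*1 = F + F**2)
D = 4705 (D = (-69)**2 - 7*(1 + 7) = 4761 - 7*8 = 4761 - 1*56 = 4761 - 56 = 4705)
(-39395 + M)*(D + 14758) = (-39395 - 45951)*(4705 + 14758) = -85346*19463 = -1661089198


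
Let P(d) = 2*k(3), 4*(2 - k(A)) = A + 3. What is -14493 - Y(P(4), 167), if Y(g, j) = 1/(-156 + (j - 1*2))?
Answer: -130438/9 ≈ -14493.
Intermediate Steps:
k(A) = 5/4 - A/4 (k(A) = 2 - (A + 3)/4 = 2 - (3 + A)/4 = 2 + (-¾ - A/4) = 5/4 - A/4)
P(d) = 1 (P(d) = 2*(5/4 - ¼*3) = 2*(5/4 - ¾) = 2*(½) = 1)
Y(g, j) = 1/(-158 + j) (Y(g, j) = 1/(-156 + (j - 2)) = 1/(-156 + (-2 + j)) = 1/(-158 + j))
-14493 - Y(P(4), 167) = -14493 - 1/(-158 + 167) = -14493 - 1/9 = -14493 - 1*⅑ = -14493 - ⅑ = -130438/9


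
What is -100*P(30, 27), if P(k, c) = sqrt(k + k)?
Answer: -200*sqrt(15) ≈ -774.60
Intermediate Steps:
P(k, c) = sqrt(2)*sqrt(k) (P(k, c) = sqrt(2*k) = sqrt(2)*sqrt(k))
-100*P(30, 27) = -100*sqrt(2)*sqrt(30) = -200*sqrt(15)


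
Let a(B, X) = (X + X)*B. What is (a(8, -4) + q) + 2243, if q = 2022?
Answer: 4201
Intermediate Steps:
a(B, X) = 2*B*X (a(B, X) = (2*X)*B = 2*B*X)
(a(8, -4) + q) + 2243 = (2*8*(-4) + 2022) + 2243 = (-64 + 2022) + 2243 = 1958 + 2243 = 4201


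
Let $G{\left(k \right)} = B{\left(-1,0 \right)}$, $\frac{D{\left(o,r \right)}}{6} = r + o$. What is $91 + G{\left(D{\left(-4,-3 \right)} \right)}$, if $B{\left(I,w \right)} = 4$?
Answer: $95$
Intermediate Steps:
$D{\left(o,r \right)} = 6 o + 6 r$ ($D{\left(o,r \right)} = 6 \left(r + o\right) = 6 \left(o + r\right) = 6 o + 6 r$)
$G{\left(k \right)} = 4$
$91 + G{\left(D{\left(-4,-3 \right)} \right)} = 91 + 4 = 95$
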